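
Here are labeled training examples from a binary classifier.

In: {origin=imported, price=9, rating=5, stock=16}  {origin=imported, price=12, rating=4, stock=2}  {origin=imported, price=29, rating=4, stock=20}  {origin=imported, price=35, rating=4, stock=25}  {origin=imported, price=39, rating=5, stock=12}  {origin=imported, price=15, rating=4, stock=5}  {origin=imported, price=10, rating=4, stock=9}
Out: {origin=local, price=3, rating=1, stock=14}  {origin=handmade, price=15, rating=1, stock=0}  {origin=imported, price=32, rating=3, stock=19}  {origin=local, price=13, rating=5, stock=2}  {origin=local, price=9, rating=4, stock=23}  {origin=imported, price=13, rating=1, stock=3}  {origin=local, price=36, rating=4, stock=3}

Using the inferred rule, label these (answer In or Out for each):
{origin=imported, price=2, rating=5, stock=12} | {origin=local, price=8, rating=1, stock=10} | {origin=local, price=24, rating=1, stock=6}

In, Out, Out

The rule appears to be: origin is imported AND rating ≥ 4.
{origin=imported, price=2, rating=5, stock=12}: origin is imported, rating = 5 — fits, so In.
{origin=local, price=8, rating=1, stock=10}: origin is local, rating = 1 — does not fit, so Out.
{origin=local, price=24, rating=1, stock=6}: origin is local, rating = 1 — does not fit, so Out.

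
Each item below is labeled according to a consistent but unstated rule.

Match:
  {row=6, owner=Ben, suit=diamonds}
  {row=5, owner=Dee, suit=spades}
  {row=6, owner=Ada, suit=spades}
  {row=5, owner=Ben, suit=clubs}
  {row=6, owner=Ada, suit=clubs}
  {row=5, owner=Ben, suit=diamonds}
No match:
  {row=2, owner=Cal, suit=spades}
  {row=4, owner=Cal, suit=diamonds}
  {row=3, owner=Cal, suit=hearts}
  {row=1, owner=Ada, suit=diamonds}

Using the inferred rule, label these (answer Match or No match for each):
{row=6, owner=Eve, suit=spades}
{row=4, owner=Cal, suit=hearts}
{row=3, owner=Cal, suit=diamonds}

The rule appears to be: row ≥ 5.
{row=6, owner=Eve, suit=spades}: row = 6, passes → Match. {row=4, owner=Cal, suit=hearts}: row = 4, doesn't match → No match. {row=3, owner=Cal, suit=diamonds}: row = 3, doesn't match → No match.

Match, No match, No match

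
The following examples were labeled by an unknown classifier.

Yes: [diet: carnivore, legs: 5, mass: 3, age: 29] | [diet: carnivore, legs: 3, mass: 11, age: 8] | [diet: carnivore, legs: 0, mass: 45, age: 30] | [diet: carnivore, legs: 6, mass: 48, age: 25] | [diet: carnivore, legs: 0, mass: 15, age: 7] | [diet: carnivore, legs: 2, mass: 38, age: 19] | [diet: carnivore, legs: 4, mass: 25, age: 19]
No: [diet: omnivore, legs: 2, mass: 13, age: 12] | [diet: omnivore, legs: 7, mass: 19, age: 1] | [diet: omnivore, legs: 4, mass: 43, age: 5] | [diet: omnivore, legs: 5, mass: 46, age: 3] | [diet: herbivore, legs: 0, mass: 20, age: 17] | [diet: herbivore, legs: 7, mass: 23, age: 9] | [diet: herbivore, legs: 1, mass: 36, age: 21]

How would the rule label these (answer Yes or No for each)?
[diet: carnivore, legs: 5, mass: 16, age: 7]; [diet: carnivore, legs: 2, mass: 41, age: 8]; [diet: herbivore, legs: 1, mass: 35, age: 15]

Yes, Yes, No

Comparing the two groups points to one rule — diet is carnivore.
[diet: carnivore, legs: 5, mass: 16, age: 7]: Yes (diet is carnivore).
[diet: carnivore, legs: 2, mass: 41, age: 8]: Yes (diet is carnivore).
[diet: herbivore, legs: 1, mass: 35, age: 15]: No (diet is herbivore).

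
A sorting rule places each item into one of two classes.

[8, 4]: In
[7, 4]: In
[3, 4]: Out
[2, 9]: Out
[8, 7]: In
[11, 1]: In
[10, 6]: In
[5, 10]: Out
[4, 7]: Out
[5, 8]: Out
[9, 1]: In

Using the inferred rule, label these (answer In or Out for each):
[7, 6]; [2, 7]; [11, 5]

Rule: first > second. This holds for each 'In' example and fails for each 'Out' one.
[7, 6] — 7 > 6, hence In. [2, 7] — 2 < 7, hence Out. [11, 5] — 11 > 5, hence In.

In, Out, In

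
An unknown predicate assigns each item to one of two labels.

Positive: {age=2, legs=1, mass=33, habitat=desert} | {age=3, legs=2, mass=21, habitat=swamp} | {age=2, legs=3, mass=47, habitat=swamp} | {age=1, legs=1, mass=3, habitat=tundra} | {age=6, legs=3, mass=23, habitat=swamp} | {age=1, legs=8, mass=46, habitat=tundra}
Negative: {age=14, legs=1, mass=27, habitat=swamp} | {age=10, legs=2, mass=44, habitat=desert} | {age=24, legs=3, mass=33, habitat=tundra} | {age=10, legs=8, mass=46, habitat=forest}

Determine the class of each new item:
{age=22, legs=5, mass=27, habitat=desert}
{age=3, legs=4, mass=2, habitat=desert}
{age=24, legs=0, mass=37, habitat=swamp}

The simplest hypothesis consistent with all the labels is: age ≤ 6.
{age=22, legs=5, mass=27, habitat=desert}: age = 22, lacks this property → Negative.
{age=3, legs=4, mass=2, habitat=desert}: age = 3, matches → Positive.
{age=24, legs=0, mass=37, habitat=swamp}: age = 24, lacks this property → Negative.

Negative, Positive, Negative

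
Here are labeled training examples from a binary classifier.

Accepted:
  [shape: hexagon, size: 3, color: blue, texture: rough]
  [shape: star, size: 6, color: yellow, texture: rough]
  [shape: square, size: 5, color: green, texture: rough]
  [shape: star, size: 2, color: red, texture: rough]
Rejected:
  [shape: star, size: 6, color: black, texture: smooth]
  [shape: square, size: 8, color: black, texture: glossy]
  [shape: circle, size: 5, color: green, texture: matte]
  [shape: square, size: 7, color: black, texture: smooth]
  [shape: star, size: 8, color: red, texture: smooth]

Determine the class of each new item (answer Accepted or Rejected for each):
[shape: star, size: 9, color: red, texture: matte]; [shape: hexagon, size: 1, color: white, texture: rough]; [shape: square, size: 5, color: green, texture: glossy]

Rejected, Accepted, Rejected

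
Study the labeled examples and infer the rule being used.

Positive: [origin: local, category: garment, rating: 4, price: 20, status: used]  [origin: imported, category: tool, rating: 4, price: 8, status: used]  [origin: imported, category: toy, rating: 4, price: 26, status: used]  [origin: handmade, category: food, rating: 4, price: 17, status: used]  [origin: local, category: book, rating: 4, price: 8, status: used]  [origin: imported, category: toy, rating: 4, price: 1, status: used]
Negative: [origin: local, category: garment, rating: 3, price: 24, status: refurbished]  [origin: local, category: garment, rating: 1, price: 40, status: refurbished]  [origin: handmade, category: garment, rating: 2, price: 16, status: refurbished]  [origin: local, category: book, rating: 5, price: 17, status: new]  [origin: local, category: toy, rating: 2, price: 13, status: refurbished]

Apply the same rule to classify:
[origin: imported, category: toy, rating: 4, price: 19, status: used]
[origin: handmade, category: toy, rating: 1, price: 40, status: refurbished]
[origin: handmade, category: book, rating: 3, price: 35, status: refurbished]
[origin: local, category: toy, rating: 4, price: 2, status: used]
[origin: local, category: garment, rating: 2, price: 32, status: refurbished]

Positive, Negative, Negative, Positive, Negative

All 'Positive' examples share one property — status is used — and every 'Negative' example lacks it.
[origin: imported, category: toy, rating: 4, price: 19, status: used]: status is used, matches → Positive. [origin: handmade, category: toy, rating: 1, price: 40, status: refurbished]: status is refurbished, does not pass → Negative. [origin: handmade, category: book, rating: 3, price: 35, status: refurbished]: status is refurbished, does not pass → Negative. [origin: local, category: toy, rating: 4, price: 2, status: used]: status is used, matches → Positive. [origin: local, category: garment, rating: 2, price: 32, status: refurbished]: status is refurbished, does not pass → Negative.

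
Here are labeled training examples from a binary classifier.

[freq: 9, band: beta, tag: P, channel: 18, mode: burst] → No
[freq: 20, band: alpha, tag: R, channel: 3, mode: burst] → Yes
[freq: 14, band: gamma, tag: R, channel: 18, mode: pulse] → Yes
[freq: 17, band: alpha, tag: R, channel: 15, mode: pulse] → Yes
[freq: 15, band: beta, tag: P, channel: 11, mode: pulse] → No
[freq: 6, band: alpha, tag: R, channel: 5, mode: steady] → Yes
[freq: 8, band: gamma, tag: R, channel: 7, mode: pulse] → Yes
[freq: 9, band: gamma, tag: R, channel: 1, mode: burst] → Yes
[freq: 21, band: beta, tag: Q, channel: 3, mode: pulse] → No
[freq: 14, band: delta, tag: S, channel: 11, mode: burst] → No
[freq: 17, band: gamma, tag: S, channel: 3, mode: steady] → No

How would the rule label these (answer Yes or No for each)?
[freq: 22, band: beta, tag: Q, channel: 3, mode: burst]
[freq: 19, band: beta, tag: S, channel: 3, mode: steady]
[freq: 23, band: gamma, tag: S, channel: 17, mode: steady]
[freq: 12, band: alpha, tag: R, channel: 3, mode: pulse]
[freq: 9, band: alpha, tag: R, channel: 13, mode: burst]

No, No, No, Yes, Yes

Every 'Yes' example satisfies: tag is R. None of the 'No' examples do.
[freq: 22, band: beta, tag: Q, channel: 3, mode: burst]: tag is Q, does not fit → No.
[freq: 19, band: beta, tag: S, channel: 3, mode: steady]: tag is S, does not fit → No.
[freq: 23, band: gamma, tag: S, channel: 17, mode: steady]: tag is S, does not fit → No.
[freq: 12, band: alpha, tag: R, channel: 3, mode: pulse]: tag is R, satisfies this → Yes.
[freq: 9, band: alpha, tag: R, channel: 13, mode: burst]: tag is R, satisfies this → Yes.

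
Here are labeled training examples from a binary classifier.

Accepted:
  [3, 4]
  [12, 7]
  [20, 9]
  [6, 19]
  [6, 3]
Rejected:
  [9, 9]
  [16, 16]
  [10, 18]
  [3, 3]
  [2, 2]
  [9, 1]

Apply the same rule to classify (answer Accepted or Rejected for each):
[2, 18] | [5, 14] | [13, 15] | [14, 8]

The classifier is using: sum is odd.
[2, 18]: 2+18 = 20 — fails the rule, so Rejected.
[5, 14]: 5+14 = 19 — matches, so Accepted.
[13, 15]: 13+15 = 28 — fails the rule, so Rejected.
[14, 8]: 14+8 = 22 — fails the rule, so Rejected.

Rejected, Accepted, Rejected, Rejected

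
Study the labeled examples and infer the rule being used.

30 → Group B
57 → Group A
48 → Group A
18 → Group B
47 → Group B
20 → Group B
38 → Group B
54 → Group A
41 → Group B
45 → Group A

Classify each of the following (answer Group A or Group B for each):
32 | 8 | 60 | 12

One predicate separates the groups cleanly: multiple of 3 AND at least 38.

Group B, Group B, Group A, Group B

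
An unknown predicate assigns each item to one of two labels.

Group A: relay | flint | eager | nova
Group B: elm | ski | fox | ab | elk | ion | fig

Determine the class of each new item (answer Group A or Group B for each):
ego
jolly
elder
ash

Every 'Group A' example satisfies: length ≥ 4. None of the 'Group B' examples do.
ego → length 3 → Group B. jolly → length 5 → Group A. elder → length 5 → Group A. ash → length 3 → Group B.

Group B, Group A, Group A, Group B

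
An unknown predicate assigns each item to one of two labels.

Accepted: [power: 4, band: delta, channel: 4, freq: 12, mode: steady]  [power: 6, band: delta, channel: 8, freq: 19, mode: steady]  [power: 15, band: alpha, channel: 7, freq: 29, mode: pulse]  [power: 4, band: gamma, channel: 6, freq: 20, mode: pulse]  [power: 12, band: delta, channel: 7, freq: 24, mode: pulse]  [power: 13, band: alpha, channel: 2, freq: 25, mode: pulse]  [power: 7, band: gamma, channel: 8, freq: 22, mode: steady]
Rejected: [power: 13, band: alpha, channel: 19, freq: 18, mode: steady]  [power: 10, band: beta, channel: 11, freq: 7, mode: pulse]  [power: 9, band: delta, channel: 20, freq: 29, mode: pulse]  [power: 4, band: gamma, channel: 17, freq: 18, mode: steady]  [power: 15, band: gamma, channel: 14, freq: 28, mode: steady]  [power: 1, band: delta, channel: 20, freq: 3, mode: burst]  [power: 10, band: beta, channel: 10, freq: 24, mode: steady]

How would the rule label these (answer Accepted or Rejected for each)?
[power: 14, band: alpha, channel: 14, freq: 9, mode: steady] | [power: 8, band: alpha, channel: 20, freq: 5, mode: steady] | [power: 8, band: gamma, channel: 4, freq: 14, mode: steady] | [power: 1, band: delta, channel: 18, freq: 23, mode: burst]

The distinguishing property — channel ≤ 8 — holds for all the 'Accepted' cases and none of the 'Rejected' cases.
[power: 14, band: alpha, channel: 14, freq: 9, mode: steady] — channel = 14, hence Rejected. [power: 8, band: alpha, channel: 20, freq: 5, mode: steady] — channel = 20, hence Rejected. [power: 8, band: gamma, channel: 4, freq: 14, mode: steady] — channel = 4, hence Accepted. [power: 1, band: delta, channel: 18, freq: 23, mode: burst] — channel = 18, hence Rejected.

Rejected, Rejected, Accepted, Rejected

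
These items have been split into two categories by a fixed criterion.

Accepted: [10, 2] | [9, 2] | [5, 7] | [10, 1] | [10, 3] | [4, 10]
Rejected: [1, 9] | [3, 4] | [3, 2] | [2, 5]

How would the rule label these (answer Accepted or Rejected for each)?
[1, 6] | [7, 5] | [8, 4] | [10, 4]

The rule appears to be: sum ≥ 11.
[1, 6] — 1+6 = 7, hence Rejected. [7, 5] — 7+5 = 12, hence Accepted. [8, 4] — 8+4 = 12, hence Accepted. [10, 4] — 10+4 = 14, hence Accepted.

Rejected, Accepted, Accepted, Accepted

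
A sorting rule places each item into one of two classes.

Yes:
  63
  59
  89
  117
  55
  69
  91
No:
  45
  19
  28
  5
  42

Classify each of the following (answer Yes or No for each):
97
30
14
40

The distinguishing property — at least 55 — holds for all the 'Yes' cases and none of the 'No' cases.
97: 97 ≥ 55, qualifies → Yes.
30: 30 < 55, fails the rule → No.
14: 14 < 55, fails the rule → No.
40: 40 < 55, fails the rule → No.

Yes, No, No, No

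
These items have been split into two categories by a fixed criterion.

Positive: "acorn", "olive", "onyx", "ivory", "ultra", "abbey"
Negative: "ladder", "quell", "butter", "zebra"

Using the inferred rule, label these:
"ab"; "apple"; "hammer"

Positive, Positive, Negative

All 'Positive' examples share one property — starts with a vowel — and every 'Negative' example lacks it.
"ab": starts with 'a' — has this property, so Positive. "apple": starts with 'a' — has this property, so Positive. "hammer": starts with 'h' — does not pass, so Negative.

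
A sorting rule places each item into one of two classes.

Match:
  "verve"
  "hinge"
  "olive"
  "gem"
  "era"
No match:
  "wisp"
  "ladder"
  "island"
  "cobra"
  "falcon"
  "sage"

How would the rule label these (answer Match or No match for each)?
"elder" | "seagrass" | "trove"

Match, No match, Match

The classifier is using: odd length AND contains 'e'.
"elder": length 5, has 'e' — satisfies this, so Match. "seagrass": length 8, has 'e' — fails this test, so No match. "trove": length 5, has 'e' — satisfies this, so Match.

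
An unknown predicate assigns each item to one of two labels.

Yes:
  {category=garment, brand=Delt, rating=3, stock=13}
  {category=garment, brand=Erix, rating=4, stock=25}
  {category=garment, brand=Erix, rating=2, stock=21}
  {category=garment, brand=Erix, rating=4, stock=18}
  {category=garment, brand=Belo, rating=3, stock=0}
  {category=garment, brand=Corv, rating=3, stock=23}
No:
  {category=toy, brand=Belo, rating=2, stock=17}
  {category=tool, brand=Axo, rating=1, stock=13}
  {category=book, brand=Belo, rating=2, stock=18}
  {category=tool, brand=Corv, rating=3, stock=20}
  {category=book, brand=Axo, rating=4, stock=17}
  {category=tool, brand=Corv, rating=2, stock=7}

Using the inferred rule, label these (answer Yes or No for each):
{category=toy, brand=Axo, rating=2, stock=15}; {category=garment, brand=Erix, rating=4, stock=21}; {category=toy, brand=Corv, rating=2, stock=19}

No, Yes, No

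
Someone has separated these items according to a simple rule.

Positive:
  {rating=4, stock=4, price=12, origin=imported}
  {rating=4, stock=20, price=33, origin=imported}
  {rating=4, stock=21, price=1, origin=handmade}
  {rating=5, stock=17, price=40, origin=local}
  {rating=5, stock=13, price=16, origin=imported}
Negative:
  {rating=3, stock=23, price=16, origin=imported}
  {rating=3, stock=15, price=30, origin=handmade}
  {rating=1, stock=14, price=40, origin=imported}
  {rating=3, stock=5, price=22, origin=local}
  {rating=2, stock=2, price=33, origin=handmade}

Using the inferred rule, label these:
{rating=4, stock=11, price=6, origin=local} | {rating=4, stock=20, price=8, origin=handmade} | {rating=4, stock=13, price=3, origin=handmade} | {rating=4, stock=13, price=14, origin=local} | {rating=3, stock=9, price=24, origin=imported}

The pattern is that an item is 'Positive' exactly when: rating ≥ 4.
{rating=4, stock=11, price=6, origin=local} → rating = 4 → Positive.
{rating=4, stock=20, price=8, origin=handmade} → rating = 4 → Positive.
{rating=4, stock=13, price=3, origin=handmade} → rating = 4 → Positive.
{rating=4, stock=13, price=14, origin=local} → rating = 4 → Positive.
{rating=3, stock=9, price=24, origin=imported} → rating = 3 → Negative.

Positive, Positive, Positive, Positive, Negative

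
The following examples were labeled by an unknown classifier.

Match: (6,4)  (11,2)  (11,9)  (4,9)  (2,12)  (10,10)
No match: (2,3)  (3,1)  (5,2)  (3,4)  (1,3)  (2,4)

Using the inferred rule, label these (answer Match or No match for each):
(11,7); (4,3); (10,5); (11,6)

'Match' ⟺ sum ≥ 10.
(11,7): 11+7 = 18 — satisfies this, so Match. (4,3): 4+3 = 7 — lacks this property, so No match. (10,5): 10+5 = 15 — satisfies this, so Match. (11,6): 11+6 = 17 — satisfies this, so Match.

Match, No match, Match, Match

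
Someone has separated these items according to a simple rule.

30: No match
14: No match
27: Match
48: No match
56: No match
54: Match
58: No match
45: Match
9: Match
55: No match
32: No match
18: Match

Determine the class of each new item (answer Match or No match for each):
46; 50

No match, No match

The distinguishing property — multiple of 9 — holds for all the 'Match' cases and none of the 'No match' cases.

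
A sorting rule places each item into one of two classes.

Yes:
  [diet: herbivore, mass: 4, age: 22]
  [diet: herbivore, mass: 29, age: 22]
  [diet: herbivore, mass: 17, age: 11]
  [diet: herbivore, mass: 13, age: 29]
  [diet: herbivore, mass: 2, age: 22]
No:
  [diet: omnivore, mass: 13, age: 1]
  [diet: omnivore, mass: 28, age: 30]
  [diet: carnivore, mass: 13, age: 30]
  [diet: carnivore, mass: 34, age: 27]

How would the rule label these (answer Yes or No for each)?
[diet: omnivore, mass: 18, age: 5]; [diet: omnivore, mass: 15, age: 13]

Checking candidate rules against both groups, what survives is: diet is herbivore.

No, No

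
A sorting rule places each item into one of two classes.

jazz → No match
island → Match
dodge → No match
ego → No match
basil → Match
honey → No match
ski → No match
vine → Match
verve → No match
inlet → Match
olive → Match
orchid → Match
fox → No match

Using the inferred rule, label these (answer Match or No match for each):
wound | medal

Every 'Match' example satisfies: length ≥ 4 AND contains 'i'. None of the 'No match' examples do.
wound: length 5, no 'i' — doesn't qualify, so No match. medal: length 5, no 'i' — doesn't qualify, so No match.

No match, No match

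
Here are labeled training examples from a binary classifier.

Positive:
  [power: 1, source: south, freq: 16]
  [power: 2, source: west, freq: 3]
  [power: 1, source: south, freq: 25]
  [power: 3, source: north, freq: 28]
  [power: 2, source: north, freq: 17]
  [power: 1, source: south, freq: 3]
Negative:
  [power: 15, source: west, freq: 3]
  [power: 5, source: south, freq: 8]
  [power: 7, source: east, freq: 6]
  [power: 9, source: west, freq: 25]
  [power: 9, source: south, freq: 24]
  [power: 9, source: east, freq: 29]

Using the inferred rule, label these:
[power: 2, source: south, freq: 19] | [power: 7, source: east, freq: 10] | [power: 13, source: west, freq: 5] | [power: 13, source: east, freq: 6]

Positive, Negative, Negative, Negative

All 'Positive' examples share one property — power ≤ 3 — and every 'Negative' example lacks it.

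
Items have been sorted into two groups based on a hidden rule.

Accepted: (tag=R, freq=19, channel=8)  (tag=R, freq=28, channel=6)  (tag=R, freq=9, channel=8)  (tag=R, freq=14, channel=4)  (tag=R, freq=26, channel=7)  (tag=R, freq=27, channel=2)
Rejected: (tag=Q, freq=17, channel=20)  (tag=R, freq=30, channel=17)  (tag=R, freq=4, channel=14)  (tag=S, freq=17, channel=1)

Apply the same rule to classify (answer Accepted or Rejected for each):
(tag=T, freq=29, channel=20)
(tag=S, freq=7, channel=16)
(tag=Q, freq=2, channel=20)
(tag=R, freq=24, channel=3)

Rejected, Rejected, Rejected, Accepted

'Accepted' ⟺ tag is R AND channel ≤ 8.
(tag=T, freq=29, channel=20) → tag is T, channel = 20 → Rejected. (tag=S, freq=7, channel=16) → tag is S, channel = 16 → Rejected. (tag=Q, freq=2, channel=20) → tag is Q, channel = 20 → Rejected. (tag=R, freq=24, channel=3) → tag is R, channel = 3 → Accepted.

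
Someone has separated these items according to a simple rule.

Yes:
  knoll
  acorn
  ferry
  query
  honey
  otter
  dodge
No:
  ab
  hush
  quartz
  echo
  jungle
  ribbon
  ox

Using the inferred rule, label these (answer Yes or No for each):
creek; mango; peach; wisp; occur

Yes, Yes, Yes, No, Yes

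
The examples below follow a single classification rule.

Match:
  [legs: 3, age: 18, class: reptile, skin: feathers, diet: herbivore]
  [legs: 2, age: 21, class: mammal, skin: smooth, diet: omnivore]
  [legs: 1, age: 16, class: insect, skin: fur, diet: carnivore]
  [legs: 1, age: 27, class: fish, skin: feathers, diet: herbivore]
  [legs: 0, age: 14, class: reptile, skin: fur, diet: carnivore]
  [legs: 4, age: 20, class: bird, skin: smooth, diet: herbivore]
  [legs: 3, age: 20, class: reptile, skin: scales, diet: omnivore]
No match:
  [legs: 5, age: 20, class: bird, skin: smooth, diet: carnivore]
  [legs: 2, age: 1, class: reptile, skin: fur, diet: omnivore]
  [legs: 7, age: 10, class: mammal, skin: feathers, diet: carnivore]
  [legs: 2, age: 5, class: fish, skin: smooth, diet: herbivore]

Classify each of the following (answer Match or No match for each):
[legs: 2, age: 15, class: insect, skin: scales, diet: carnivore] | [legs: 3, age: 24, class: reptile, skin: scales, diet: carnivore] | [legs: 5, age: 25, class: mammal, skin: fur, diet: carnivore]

Match, Match, No match

The common property of the 'Match' items is: legs ≤ 4 AND age ≥ 10. No 'No match' item has it.
Match: [legs: 2, age: 15, class: insect, skin: scales, diet: carnivore], since legs = 2, age = 15. Match: [legs: 3, age: 24, class: reptile, skin: scales, diet: carnivore], since legs = 3, age = 24. No match: [legs: 5, age: 25, class: mammal, skin: fur, diet: carnivore], since legs = 5, age = 25.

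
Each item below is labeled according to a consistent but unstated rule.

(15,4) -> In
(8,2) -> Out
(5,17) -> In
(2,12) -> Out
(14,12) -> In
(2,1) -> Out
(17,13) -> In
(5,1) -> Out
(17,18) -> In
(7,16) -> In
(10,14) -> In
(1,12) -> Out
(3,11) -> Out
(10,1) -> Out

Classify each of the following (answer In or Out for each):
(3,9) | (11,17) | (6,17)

Out, In, In

All 'In' examples share one property — sum ≥ 19 — and every 'Out' example lacks it.
(3,9) — 3+9 = 12, hence Out. (11,17) — 11+17 = 28, hence In. (6,17) — 6+17 = 23, hence In.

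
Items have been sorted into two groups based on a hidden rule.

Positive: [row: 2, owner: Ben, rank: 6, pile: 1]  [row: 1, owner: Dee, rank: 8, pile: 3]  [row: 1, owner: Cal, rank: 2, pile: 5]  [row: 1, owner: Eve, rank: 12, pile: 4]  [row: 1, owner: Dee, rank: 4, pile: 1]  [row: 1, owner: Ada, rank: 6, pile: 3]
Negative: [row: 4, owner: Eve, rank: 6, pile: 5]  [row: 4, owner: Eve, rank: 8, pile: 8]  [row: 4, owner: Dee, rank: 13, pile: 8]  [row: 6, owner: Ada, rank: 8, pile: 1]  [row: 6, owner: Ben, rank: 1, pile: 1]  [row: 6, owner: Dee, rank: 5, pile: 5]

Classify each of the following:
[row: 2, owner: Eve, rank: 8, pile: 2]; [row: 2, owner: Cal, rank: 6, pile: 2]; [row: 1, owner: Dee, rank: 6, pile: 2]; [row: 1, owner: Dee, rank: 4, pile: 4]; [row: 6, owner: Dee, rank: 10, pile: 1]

Positive, Positive, Positive, Positive, Negative

The rule appears to be: row ≤ 2.
[row: 2, owner: Eve, rank: 8, pile: 2] → row = 2 → Positive.
[row: 2, owner: Cal, rank: 6, pile: 2] → row = 2 → Positive.
[row: 1, owner: Dee, rank: 6, pile: 2] → row = 1 → Positive.
[row: 1, owner: Dee, rank: 4, pile: 4] → row = 1 → Positive.
[row: 6, owner: Dee, rank: 10, pile: 1] → row = 6 → Negative.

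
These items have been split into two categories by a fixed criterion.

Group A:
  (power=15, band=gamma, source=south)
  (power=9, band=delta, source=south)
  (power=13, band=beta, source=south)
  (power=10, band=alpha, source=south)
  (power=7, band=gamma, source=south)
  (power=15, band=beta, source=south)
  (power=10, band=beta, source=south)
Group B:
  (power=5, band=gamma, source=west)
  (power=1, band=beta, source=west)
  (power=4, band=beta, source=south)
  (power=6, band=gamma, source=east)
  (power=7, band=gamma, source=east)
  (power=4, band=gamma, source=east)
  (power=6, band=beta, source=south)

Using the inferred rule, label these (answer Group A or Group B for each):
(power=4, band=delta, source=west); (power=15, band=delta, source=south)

Group B, Group A

'Group A' ⟺ source is south AND power ≥ 7.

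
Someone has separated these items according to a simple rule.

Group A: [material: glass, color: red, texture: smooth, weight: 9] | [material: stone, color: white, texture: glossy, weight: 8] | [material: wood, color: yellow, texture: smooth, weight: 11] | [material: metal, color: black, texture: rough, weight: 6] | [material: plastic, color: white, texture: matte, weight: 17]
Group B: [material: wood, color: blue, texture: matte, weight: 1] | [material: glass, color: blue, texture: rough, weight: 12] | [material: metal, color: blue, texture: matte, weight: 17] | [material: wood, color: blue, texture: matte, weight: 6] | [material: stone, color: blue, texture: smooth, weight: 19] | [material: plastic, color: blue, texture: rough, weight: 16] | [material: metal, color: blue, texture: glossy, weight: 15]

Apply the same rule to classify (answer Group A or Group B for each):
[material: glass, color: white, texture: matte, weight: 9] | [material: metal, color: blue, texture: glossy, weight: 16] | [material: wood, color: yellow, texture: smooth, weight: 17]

A rule that fits every label: color is not blue — true of each 'Group A' example, false of each 'Group B' one.
[material: glass, color: white, texture: matte, weight: 9]: Group A (color is white).
[material: metal, color: blue, texture: glossy, weight: 16]: Group B (color is blue).
[material: wood, color: yellow, texture: smooth, weight: 17]: Group A (color is yellow).

Group A, Group B, Group A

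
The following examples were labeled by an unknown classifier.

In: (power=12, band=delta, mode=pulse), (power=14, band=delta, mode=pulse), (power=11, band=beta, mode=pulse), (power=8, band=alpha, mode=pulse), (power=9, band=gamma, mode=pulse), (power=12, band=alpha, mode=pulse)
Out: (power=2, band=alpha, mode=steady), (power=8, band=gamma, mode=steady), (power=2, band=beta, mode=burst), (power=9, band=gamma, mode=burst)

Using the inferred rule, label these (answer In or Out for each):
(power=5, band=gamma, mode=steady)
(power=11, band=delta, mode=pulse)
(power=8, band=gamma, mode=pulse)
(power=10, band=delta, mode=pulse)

Out, In, In, In

The classifier is using: mode is pulse.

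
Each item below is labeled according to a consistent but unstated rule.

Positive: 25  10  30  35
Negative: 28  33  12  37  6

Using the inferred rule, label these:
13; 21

'Positive' ⟺ multiple of 5.
13: 13 = 5·2 + 3 — fails the rule, so Negative.
21: 21 = 5·4 + 1 — fails the rule, so Negative.

Negative, Negative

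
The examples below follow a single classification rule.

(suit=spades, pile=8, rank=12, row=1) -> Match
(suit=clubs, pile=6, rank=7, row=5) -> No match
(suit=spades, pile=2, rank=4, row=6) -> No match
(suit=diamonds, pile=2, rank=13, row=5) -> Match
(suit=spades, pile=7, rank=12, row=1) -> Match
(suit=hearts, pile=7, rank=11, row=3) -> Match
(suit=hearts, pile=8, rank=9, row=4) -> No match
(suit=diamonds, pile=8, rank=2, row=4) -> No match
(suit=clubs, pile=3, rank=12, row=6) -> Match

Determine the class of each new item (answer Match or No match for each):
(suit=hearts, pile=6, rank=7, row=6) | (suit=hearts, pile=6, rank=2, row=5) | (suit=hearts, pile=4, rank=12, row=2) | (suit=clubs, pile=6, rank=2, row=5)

No match, No match, Match, No match

The classifier is using: rank ≥ 11.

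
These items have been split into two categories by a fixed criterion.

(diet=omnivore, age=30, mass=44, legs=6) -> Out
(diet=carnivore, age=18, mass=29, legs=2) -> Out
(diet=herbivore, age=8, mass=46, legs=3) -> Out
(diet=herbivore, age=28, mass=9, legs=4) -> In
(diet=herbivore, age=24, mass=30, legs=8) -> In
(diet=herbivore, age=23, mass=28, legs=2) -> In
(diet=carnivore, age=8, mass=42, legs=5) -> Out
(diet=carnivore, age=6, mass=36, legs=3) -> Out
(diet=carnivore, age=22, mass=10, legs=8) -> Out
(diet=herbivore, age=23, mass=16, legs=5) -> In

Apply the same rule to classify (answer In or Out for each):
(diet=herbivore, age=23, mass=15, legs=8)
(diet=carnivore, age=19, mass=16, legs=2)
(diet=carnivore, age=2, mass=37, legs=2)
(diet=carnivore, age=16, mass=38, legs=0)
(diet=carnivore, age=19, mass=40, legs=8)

All 'In' examples share one property — diet is herbivore AND age ≥ 18 — and every 'Out' example lacks it.

In, Out, Out, Out, Out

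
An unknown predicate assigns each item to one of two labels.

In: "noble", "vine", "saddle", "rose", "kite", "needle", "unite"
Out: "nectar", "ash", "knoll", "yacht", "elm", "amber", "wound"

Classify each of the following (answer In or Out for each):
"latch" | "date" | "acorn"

Out, In, Out

Rule: ends with 'e'. This holds for each 'In' example and fails for each 'Out' one.
"latch" — ends with 'h', hence Out.
"date" — ends with 'e', hence In.
"acorn" — ends with 'n', hence Out.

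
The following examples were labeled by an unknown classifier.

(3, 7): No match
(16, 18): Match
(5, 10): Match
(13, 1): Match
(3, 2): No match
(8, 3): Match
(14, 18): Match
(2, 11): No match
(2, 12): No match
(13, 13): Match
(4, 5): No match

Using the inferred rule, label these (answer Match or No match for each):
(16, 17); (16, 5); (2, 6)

Match, Match, No match

The classifier is using: first ≥ 5.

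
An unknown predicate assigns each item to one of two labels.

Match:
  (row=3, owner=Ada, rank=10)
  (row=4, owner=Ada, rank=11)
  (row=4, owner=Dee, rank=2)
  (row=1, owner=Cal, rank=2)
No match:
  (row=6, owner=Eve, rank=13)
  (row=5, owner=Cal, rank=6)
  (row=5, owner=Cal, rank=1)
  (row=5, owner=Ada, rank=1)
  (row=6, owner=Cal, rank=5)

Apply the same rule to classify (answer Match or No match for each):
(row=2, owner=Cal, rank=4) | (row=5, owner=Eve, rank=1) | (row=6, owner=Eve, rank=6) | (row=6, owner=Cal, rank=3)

Match, No match, No match, No match

'Match' ⟺ row ≤ 4.
Match: (row=2, owner=Cal, rank=4), since row = 2.
No match: (row=5, owner=Eve, rank=1), since row = 5.
No match: (row=6, owner=Eve, rank=6), since row = 6.
No match: (row=6, owner=Cal, rank=3), since row = 6.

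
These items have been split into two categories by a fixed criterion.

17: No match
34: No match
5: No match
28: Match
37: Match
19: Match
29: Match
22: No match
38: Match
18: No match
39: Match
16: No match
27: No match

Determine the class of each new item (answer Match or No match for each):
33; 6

The rule appears to be: digit sum ≥ 10.

No match, No match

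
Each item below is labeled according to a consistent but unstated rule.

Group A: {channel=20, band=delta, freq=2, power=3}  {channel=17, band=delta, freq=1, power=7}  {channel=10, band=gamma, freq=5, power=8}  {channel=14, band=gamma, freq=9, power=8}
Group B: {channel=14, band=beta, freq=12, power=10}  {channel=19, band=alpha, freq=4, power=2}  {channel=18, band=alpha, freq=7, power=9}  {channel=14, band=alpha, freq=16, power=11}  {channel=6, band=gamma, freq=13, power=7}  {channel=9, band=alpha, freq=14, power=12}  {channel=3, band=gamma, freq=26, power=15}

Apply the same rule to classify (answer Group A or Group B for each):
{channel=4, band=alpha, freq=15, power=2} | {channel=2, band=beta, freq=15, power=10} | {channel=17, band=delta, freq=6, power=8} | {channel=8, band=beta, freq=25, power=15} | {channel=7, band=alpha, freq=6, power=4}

'Group A' ⟺ band is delta OR power = 8.

Group B, Group B, Group A, Group B, Group B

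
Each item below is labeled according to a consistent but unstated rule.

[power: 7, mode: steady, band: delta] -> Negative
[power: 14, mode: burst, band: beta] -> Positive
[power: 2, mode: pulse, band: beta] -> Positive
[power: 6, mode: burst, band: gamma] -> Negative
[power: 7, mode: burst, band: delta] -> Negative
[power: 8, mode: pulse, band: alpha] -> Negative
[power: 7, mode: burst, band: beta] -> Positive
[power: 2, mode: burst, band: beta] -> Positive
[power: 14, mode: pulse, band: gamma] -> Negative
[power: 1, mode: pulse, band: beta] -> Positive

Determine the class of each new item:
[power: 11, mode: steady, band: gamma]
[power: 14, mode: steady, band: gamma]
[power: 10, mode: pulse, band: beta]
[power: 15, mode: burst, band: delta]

The rule appears to be: band is beta.

Negative, Negative, Positive, Negative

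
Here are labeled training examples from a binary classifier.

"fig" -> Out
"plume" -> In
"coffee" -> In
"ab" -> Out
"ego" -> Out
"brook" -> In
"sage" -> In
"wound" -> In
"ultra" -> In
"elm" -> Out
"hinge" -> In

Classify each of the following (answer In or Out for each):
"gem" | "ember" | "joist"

Out, In, In

The classifier is using: length ≥ 4.
"gem" → length 3 → Out. "ember" → length 5 → In. "joist" → length 5 → In.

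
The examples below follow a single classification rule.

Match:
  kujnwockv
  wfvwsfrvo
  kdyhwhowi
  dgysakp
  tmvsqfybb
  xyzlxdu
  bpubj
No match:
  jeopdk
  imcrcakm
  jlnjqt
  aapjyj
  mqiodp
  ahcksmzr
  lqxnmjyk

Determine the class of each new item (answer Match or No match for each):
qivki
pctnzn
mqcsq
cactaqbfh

The pattern is that an item is 'Match' exactly when: odd length.
qivki — length 5, hence Match. pctnzn — length 6, hence No match. mqcsq — length 5, hence Match. cactaqbfh — length 9, hence Match.

Match, No match, Match, Match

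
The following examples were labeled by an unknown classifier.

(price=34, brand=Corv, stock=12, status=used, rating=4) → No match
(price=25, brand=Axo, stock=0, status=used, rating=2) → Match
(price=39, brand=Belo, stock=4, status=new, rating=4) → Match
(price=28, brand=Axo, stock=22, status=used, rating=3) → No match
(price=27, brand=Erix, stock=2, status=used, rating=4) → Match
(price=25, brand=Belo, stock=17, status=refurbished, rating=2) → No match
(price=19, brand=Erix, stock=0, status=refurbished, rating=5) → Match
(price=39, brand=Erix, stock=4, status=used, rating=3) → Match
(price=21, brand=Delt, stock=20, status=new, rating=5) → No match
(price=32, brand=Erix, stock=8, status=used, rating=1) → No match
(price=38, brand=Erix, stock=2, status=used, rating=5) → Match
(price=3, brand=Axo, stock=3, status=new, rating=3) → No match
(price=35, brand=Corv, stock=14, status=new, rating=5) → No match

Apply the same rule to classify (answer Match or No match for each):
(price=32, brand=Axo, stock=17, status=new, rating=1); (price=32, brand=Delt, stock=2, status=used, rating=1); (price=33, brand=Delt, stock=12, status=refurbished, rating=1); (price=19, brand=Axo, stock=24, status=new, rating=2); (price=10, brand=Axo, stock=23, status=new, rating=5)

The rule appears to be: stock ≤ 4 AND price ≥ 19.
(price=32, brand=Axo, stock=17, status=new, rating=1): No match (stock = 17, price = 32).
(price=32, brand=Delt, stock=2, status=used, rating=1): Match (stock = 2, price = 32).
(price=33, brand=Delt, stock=12, status=refurbished, rating=1): No match (stock = 12, price = 33).
(price=19, brand=Axo, stock=24, status=new, rating=2): No match (stock = 24, price = 19).
(price=10, brand=Axo, stock=23, status=new, rating=5): No match (stock = 23, price = 10).

No match, Match, No match, No match, No match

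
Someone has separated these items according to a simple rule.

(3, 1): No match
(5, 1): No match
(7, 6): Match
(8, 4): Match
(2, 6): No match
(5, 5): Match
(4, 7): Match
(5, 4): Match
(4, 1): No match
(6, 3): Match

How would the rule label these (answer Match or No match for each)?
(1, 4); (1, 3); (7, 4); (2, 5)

No match, No match, Match, No match

A rule that fits every label: sum ≥ 9 — true of each 'Match' example, false of each 'No match' one.
(1, 4) → 1+4 = 5 → No match.
(1, 3) → 1+3 = 4 → No match.
(7, 4) → 7+4 = 11 → Match.
(2, 5) → 2+5 = 7 → No match.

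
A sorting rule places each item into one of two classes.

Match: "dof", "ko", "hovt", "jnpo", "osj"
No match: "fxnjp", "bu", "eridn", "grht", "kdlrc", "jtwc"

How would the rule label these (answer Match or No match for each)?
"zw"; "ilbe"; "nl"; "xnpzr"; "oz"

No match, No match, No match, No match, Match

The rule appears to be: contains 'o'.
"zw" → no 'o' → No match. "ilbe" → no 'o' → No match. "nl" → no 'o' → No match. "xnpzr" → no 'o' → No match. "oz" → has 'o' → Match.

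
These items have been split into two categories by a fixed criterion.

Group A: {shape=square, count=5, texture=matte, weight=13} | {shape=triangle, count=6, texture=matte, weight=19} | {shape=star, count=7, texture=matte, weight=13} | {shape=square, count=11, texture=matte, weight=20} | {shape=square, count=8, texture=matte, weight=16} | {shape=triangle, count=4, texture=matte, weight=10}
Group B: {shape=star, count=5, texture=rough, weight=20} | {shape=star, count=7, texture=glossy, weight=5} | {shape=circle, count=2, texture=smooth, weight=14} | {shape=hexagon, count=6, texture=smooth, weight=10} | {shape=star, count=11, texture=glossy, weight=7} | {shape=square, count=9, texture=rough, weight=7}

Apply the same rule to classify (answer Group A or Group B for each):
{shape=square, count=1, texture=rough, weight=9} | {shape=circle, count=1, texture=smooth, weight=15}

Checking candidate rules against both groups, what survives is: texture is matte.
{shape=square, count=1, texture=rough, weight=9}: texture is rough — lacks this property, so Group B.
{shape=circle, count=1, texture=smooth, weight=15}: texture is smooth — lacks this property, so Group B.

Group B, Group B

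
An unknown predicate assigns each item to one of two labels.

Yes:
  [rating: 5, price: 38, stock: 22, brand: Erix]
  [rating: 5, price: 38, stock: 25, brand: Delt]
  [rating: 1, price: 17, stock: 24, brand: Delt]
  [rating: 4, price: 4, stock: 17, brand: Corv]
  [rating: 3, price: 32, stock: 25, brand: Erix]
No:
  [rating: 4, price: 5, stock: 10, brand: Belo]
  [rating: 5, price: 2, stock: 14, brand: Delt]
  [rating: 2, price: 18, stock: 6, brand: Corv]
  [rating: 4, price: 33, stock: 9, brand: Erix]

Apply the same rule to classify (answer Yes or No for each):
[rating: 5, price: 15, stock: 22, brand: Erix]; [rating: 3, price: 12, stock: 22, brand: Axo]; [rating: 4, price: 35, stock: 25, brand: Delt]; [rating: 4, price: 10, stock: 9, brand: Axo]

The pattern is that an item is 'Yes' exactly when: stock ≥ 17.
[rating: 5, price: 15, stock: 22, brand: Erix]: stock = 22, has this property → Yes. [rating: 3, price: 12, stock: 22, brand: Axo]: stock = 22, has this property → Yes. [rating: 4, price: 35, stock: 25, brand: Delt]: stock = 25, has this property → Yes. [rating: 4, price: 10, stock: 9, brand: Axo]: stock = 9, fails this test → No.

Yes, Yes, Yes, No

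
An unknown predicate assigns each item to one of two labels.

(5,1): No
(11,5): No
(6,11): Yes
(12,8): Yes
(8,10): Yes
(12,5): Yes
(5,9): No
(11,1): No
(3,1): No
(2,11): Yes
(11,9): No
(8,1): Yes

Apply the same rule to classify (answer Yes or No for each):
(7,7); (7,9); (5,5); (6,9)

No, No, No, Yes

A rule that fits every label: first is even — true of each 'Yes' example, false of each 'No' one.
(7,7) — first 7, hence No. (7,9) — first 7, hence No. (5,5) — first 5, hence No. (6,9) — first 6, hence Yes.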